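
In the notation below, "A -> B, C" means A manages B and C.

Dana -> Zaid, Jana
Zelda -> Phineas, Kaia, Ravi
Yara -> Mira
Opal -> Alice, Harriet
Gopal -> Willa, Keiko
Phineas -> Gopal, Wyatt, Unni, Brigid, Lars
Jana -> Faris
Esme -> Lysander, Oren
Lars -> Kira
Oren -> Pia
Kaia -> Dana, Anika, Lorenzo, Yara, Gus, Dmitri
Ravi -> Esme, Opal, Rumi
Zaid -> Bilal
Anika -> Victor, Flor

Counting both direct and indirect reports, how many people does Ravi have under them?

8

Ravi directly manages Esme, Opal, Rumi. Under Esme: Oren, Pia, Lysander (3). Under Opal: Harriet, Alice (2). Rumi has no reports. So Ravi's organization is 3 direct reports plus everyone under them: 4 + 3 + 1 = 8.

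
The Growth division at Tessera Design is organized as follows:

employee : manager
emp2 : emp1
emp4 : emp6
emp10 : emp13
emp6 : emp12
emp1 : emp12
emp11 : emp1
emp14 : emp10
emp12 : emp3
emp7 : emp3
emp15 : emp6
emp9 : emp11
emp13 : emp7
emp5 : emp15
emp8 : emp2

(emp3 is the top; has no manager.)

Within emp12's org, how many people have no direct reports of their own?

4

The people in emp12's organization with no one reporting to them are emp9, emp8, emp4, emp5. That is 4.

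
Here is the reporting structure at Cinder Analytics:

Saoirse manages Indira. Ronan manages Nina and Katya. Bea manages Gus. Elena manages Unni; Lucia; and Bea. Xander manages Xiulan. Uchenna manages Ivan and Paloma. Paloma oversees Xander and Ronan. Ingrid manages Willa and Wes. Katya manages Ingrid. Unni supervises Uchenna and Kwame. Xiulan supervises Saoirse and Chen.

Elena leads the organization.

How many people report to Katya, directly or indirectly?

3

Katya directly manages Ingrid. Under Ingrid: Wes, Willa (2). That's 3 in total.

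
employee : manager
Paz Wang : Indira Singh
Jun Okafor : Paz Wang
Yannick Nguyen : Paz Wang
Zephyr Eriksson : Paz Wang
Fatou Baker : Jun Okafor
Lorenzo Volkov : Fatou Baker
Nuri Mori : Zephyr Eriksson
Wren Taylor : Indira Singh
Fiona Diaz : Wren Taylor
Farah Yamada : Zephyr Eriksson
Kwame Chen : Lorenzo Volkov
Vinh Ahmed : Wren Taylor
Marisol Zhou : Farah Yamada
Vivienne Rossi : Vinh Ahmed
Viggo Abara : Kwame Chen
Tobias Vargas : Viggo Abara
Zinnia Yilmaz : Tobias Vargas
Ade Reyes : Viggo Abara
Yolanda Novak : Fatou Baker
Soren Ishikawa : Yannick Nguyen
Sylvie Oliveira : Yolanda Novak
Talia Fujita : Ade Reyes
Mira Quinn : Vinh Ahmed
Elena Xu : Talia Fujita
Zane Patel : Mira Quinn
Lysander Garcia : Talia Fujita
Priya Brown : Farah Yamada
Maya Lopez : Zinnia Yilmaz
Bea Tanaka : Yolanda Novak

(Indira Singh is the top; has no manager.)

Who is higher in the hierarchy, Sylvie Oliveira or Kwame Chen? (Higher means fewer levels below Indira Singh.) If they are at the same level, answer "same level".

Both Sylvie Oliveira and Kwame Chen are 5 levels below Indira Singh.

same level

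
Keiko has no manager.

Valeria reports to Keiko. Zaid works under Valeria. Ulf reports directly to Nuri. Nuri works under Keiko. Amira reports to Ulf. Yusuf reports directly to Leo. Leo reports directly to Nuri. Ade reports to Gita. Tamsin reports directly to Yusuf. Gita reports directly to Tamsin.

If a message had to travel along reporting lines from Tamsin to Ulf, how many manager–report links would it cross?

Tamsin is 3 levels below Nuri, and Ulf is 1 level below Nuri (their lowest common manager). The shortest path runs up from Tamsin to Nuri and back down to Ulf: 3 + 1 = 4 links.

4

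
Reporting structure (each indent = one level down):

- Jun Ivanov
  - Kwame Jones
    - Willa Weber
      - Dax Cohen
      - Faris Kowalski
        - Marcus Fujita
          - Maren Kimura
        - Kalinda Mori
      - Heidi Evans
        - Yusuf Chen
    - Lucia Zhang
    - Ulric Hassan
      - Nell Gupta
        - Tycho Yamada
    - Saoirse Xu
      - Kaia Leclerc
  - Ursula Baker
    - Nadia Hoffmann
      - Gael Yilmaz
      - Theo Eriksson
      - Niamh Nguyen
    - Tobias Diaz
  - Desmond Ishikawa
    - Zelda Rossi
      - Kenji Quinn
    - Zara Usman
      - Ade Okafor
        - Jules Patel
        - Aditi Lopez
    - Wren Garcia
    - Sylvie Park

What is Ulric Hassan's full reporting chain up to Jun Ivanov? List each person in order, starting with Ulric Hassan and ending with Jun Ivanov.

Ulric Hassan reports to Kwame Jones. Kwame Jones reports to Jun Ivanov. Jun Ivanov is at the top.

Ulric Hassan -> Kwame Jones -> Jun Ivanov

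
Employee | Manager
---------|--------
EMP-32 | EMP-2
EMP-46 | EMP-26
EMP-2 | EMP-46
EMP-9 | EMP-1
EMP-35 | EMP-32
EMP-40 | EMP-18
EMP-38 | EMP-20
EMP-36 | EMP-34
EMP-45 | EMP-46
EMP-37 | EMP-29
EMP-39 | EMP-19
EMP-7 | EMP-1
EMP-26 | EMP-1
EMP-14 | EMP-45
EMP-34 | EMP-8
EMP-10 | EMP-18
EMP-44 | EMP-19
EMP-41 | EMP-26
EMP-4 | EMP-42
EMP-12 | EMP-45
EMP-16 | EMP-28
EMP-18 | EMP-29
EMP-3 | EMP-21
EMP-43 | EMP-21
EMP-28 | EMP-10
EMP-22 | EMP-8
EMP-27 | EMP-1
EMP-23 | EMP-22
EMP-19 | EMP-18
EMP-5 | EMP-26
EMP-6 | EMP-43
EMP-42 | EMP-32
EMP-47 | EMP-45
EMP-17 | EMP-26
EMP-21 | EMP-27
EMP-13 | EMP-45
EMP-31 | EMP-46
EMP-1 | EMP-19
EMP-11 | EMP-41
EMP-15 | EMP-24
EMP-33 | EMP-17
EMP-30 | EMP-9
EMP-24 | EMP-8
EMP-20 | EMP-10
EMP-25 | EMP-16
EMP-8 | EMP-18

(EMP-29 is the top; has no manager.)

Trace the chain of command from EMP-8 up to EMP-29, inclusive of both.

EMP-8 reports to EMP-18. EMP-18 reports to EMP-29. EMP-29 is at the top.

EMP-8 -> EMP-18 -> EMP-29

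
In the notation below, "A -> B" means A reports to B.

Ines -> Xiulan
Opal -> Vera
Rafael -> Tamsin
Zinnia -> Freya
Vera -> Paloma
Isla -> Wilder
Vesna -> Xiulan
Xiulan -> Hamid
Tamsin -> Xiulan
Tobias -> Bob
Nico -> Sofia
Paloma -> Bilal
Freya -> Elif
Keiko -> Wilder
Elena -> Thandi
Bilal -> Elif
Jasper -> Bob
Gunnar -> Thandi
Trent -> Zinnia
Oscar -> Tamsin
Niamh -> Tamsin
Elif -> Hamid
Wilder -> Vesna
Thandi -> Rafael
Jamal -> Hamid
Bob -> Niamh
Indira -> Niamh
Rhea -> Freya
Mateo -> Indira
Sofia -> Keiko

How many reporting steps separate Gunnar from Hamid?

5

Chain from Gunnar up to Hamid: Gunnar → Thandi → Rafael → Tamsin → Xiulan → Hamid. That is 5 steps up, so Gunnar is 5 levels below Hamid.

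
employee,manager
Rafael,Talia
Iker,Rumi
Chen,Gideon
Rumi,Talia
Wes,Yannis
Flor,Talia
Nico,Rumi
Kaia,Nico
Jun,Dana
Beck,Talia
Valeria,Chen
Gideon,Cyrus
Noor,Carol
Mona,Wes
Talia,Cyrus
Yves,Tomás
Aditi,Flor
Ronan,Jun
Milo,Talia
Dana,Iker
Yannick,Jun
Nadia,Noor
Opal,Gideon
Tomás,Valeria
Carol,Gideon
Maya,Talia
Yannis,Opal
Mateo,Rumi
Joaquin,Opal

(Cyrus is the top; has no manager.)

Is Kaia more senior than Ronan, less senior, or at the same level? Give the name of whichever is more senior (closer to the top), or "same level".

Kaia

Kaia is 4 levels below Cyrus; Ronan is 6. Kaia is higher.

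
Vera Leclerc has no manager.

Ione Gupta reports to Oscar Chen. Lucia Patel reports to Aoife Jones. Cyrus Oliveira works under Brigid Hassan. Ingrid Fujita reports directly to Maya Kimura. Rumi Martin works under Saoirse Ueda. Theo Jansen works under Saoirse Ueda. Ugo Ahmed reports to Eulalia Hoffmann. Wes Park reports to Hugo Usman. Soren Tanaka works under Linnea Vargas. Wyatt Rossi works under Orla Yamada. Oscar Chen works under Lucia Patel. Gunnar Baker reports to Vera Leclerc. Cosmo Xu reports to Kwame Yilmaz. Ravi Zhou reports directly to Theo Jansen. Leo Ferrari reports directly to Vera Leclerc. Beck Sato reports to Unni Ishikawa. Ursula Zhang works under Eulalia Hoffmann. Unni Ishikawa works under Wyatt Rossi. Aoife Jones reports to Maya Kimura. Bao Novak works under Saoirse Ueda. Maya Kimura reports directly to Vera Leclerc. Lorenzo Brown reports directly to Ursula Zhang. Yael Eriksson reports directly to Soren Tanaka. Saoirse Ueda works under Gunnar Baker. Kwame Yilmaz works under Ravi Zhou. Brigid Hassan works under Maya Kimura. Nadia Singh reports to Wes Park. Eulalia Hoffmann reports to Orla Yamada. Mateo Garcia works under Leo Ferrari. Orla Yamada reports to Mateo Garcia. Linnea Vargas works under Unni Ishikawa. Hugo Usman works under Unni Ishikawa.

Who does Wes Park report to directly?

Hugo Usman

Wes Park reports directly to Hugo Usman.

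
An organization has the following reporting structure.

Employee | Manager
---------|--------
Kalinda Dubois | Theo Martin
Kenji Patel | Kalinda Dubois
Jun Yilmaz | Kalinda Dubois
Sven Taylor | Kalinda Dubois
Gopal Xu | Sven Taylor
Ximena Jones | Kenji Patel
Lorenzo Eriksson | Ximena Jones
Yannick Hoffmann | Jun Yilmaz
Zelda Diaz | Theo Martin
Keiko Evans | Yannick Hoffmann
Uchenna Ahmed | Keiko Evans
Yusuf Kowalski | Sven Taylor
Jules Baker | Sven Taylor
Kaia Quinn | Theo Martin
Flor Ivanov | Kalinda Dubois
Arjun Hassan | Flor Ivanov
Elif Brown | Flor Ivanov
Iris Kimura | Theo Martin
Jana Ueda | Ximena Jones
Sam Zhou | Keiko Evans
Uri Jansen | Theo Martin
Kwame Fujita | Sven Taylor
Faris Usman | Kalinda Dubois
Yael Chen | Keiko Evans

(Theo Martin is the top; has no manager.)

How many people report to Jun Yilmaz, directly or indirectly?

5

Jun Yilmaz directly manages Yannick Hoffmann. Under Yannick Hoffmann: Keiko Evans, Yael Chen, Sam Zhou, Uchenna Ahmed (4). That's 5 in total.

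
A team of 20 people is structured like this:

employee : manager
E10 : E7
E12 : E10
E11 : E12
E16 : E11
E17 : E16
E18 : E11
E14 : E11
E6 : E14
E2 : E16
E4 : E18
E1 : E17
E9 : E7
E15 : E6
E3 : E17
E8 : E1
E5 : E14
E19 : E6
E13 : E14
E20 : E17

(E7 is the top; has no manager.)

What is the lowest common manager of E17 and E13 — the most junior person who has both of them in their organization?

E11

E17's chain of managers is E16, E11, E12, E10, E7. E13's chain of managers is E14, E11, E12, E10, E7. The first manager that appears in both chains is E11.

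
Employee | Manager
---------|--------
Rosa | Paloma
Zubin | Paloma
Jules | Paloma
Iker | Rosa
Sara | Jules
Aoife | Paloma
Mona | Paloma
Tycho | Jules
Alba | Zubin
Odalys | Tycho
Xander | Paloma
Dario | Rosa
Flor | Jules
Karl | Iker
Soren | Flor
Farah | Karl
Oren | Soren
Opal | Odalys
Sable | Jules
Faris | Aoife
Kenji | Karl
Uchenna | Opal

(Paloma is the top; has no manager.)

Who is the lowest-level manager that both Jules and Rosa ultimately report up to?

Paloma

Jules's chain of managers is Paloma. Rosa's chain of managers is Paloma. The first manager that appears in both chains is Paloma.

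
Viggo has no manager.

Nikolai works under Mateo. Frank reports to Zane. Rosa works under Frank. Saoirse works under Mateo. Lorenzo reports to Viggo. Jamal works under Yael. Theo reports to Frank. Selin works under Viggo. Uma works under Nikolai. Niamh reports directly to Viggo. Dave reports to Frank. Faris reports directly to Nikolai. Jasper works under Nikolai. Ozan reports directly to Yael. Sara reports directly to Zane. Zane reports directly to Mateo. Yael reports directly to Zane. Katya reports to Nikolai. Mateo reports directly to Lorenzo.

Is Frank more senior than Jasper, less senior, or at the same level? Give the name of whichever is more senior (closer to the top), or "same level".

same level

Both Frank and Jasper are 4 levels below Viggo.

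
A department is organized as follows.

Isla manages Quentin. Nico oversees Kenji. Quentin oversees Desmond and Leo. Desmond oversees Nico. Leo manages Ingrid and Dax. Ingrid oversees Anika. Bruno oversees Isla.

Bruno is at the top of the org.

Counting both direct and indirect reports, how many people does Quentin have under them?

Quentin directly manages Desmond, Leo. Under Desmond: Nico, Kenji (2). Under Leo: Dax, Ingrid, Anika (3). So Quentin's organization is 2 direct reports plus everyone under them: 3 + 4 = 7.

7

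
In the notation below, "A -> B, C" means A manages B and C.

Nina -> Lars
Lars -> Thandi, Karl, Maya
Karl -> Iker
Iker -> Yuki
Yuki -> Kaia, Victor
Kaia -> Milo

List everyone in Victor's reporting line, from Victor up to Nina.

Victor -> Yuki -> Iker -> Karl -> Lars -> Nina

Victor reports to Yuki. Yuki reports to Iker. Iker reports to Karl. Karl reports to Lars. Lars reports to Nina. Nina is at the top.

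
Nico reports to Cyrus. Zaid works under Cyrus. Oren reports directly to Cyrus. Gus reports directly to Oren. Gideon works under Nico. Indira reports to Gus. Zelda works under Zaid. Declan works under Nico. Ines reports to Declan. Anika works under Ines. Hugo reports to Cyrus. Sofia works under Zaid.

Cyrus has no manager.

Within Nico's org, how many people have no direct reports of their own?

The people in Nico's organization with no one reporting to them are Anika, Gideon. That is 2.

2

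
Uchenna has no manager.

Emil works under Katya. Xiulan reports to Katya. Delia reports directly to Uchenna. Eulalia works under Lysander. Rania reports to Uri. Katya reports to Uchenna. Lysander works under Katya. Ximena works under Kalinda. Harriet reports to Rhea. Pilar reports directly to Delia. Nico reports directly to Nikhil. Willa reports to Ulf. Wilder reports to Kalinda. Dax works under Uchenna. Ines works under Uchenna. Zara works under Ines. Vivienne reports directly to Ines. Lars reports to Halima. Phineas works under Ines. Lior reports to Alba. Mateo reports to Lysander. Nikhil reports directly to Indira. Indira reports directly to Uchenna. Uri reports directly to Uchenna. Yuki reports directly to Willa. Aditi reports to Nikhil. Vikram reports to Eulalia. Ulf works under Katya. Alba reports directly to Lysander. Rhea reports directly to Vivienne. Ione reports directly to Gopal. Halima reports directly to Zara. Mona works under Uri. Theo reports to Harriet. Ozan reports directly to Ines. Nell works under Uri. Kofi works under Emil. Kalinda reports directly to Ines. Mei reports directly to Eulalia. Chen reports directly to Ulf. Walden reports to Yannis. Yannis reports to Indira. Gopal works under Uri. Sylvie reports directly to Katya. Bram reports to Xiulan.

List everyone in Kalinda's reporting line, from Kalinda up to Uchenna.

Kalinda -> Ines -> Uchenna

Kalinda reports to Ines. Ines reports to Uchenna. Uchenna is at the top.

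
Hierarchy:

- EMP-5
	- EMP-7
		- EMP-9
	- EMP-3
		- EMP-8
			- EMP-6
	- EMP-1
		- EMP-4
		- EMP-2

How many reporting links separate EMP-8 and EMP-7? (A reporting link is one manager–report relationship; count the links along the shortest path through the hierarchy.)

3

EMP-8 is 2 levels below EMP-5, and EMP-7 is 1 level below EMP-5 (their lowest common manager). The shortest path runs up from EMP-8 to EMP-5 and back down to EMP-7: 2 + 1 = 3 links.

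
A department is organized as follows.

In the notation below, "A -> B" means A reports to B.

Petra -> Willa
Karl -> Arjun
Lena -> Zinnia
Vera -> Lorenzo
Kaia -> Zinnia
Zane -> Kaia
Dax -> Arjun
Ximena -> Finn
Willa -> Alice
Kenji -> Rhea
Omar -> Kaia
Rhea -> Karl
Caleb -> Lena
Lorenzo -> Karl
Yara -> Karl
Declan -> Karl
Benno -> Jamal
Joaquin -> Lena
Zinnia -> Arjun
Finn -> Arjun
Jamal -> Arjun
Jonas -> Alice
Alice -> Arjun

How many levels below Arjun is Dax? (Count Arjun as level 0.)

Chain from Dax up to Arjun: Dax → Arjun. That is 1 step up, so Dax is 1 level below Arjun.

1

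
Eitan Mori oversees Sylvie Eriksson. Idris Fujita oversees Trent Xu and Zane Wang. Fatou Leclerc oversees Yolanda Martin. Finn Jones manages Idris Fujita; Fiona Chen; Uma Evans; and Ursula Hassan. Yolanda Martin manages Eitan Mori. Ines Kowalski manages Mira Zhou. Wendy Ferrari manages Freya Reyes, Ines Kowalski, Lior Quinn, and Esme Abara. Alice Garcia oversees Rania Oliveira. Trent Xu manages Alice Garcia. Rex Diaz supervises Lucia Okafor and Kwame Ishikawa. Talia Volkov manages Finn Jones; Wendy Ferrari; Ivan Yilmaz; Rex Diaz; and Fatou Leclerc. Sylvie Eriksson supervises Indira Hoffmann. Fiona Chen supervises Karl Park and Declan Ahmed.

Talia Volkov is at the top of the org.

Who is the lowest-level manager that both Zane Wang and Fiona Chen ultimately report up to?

Zane Wang's chain of managers is Idris Fujita, Finn Jones, Talia Volkov. Fiona Chen's chain of managers is Finn Jones, Talia Volkov. The first manager that appears in both chains is Finn Jones.

Finn Jones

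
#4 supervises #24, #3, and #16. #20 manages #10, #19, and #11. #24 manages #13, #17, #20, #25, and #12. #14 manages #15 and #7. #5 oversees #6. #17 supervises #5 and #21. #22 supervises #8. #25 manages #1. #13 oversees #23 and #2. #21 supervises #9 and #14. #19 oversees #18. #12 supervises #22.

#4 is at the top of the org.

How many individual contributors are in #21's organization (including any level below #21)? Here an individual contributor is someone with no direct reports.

The people in #21's organization with no one reporting to them are #7, #15, #9. That is 3.

3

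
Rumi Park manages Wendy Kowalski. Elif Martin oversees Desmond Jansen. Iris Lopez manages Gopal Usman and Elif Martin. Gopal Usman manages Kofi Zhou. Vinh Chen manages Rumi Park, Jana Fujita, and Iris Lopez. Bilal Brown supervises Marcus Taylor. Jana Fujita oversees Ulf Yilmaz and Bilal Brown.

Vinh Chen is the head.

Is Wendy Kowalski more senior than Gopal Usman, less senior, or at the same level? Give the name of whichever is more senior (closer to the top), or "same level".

Both Wendy Kowalski and Gopal Usman are 2 levels below Vinh Chen.

same level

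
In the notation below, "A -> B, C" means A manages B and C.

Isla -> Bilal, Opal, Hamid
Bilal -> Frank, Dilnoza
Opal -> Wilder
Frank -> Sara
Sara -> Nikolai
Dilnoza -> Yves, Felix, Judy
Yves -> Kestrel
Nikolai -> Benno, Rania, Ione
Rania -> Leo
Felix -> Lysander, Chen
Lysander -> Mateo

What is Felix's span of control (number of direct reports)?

2

Felix directly manages Lysander, Chen. That is 2 direct reports.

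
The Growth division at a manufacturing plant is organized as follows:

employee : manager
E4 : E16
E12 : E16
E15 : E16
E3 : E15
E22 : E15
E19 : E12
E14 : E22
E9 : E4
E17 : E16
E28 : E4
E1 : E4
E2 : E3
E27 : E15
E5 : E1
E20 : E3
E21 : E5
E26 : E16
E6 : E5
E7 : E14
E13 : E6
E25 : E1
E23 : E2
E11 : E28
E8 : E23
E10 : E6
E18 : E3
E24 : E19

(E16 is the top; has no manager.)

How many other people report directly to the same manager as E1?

2

E1 reports to E4. E4's other direct reports are E9, E28 — 2 peers.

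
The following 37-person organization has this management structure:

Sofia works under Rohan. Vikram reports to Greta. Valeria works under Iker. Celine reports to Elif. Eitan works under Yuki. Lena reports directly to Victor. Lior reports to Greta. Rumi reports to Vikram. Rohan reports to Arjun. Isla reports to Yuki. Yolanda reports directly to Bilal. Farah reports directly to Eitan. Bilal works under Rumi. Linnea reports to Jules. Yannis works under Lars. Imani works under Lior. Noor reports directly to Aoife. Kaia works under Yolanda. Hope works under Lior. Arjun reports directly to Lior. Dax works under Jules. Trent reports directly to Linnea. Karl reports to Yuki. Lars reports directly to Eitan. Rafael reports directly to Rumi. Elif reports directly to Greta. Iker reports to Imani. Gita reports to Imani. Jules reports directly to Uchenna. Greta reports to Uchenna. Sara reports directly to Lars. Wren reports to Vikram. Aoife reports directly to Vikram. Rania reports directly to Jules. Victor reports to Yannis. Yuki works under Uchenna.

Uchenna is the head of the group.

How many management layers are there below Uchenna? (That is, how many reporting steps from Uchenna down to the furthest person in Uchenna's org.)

6

The longest chain under Uchenna runs Uchenna → Yuki → Eitan → Lars → Yannis → Victor → Lena, which is 6 levels below Uchenna.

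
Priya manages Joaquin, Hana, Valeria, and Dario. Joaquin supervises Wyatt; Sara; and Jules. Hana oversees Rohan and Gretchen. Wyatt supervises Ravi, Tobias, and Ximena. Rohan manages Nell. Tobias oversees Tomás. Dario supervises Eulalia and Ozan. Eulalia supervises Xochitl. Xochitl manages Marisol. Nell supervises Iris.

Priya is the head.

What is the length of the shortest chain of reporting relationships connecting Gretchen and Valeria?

3

Gretchen is 2 levels below Priya, and Valeria is 1 level below Priya (their lowest common manager). The shortest path runs up from Gretchen to Priya and back down to Valeria: 2 + 1 = 3 links.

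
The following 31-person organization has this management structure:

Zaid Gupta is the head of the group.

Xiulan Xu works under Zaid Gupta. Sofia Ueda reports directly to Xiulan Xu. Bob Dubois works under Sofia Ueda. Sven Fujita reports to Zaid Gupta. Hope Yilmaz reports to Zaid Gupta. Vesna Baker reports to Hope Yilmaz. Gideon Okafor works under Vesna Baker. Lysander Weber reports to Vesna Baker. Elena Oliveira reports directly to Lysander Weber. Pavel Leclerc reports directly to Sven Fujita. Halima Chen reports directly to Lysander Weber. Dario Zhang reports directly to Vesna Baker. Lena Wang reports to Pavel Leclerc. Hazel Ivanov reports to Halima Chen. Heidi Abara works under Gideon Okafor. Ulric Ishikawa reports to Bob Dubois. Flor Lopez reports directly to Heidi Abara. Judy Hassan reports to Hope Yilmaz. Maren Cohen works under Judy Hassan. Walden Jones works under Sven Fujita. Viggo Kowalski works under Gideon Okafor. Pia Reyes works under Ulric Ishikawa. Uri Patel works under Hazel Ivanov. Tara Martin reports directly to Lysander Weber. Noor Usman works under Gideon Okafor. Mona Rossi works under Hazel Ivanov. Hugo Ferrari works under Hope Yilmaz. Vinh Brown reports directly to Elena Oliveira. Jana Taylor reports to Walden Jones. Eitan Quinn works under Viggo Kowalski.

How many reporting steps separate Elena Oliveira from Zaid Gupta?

4

Chain from Elena Oliveira up to Zaid Gupta: Elena Oliveira → Lysander Weber → Vesna Baker → Hope Yilmaz → Zaid Gupta. That is 4 steps up, so Elena Oliveira is 4 levels below Zaid Gupta.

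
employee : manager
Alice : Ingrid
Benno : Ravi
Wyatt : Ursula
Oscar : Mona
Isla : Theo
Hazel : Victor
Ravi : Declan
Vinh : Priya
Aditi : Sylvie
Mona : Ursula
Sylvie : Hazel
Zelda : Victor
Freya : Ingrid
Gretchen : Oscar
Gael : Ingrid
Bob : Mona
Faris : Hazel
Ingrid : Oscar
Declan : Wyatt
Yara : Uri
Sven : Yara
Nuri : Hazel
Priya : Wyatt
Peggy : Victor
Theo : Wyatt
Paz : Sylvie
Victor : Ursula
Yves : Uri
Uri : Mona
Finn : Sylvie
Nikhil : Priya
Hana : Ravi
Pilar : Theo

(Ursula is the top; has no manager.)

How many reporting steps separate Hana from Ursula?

4

Chain from Hana up to Ursula: Hana → Ravi → Declan → Wyatt → Ursula. That is 4 steps up, so Hana is 4 levels below Ursula.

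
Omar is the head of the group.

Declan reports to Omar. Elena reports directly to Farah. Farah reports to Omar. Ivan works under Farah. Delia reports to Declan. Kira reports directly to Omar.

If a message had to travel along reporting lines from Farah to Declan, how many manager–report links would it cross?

Farah is 1 level below Omar, and Declan is 1 level below Omar (their lowest common manager). The shortest path runs up from Farah to Omar and back down to Declan: 1 + 1 = 2 links.

2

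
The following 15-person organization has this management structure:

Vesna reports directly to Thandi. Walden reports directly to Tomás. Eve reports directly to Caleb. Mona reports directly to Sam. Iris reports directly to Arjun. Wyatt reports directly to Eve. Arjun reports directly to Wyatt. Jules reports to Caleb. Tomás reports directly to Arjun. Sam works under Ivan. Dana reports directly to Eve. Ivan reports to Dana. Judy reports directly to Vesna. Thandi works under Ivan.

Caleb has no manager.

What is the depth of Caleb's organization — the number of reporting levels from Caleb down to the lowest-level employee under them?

The longest chain under Caleb runs Caleb → Eve → Dana → Ivan → Thandi → Vesna → Judy, which is 6 levels below Caleb.

6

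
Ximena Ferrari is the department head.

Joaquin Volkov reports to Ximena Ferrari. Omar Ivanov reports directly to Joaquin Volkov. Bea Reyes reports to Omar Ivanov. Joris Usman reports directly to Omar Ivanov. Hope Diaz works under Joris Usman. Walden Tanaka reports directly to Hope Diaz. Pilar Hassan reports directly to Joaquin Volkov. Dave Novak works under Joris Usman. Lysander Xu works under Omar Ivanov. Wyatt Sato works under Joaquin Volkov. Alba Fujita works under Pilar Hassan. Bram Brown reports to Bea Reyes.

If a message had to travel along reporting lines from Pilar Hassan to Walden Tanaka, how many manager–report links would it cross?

5

Pilar Hassan is 1 level below Joaquin Volkov, and Walden Tanaka is 4 levels below Joaquin Volkov (their lowest common manager). The shortest path runs up from Pilar Hassan to Joaquin Volkov and back down to Walden Tanaka: 1 + 4 = 5 links.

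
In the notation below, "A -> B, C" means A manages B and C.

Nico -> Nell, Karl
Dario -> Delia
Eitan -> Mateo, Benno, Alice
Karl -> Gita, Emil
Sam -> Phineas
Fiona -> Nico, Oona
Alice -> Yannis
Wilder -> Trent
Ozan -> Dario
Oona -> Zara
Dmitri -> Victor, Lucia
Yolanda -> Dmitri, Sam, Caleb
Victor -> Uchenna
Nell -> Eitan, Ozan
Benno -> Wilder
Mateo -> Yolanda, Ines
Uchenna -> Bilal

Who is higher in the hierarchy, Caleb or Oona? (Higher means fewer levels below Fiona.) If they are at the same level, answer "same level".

Caleb is 6 levels below Fiona; Oona is 1. Oona is higher.

Oona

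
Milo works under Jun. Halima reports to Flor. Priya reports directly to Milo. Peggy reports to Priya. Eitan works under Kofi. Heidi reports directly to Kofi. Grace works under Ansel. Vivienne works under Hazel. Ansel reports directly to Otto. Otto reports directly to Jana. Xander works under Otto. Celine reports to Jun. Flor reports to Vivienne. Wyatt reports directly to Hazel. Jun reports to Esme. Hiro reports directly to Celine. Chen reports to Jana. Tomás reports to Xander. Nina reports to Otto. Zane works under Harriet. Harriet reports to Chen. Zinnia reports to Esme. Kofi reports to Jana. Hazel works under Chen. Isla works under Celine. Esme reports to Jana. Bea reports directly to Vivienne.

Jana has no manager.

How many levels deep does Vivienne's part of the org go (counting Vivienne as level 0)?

2

The longest chain under Vivienne runs Vivienne → Flor → Halima, which is 2 levels below Vivienne.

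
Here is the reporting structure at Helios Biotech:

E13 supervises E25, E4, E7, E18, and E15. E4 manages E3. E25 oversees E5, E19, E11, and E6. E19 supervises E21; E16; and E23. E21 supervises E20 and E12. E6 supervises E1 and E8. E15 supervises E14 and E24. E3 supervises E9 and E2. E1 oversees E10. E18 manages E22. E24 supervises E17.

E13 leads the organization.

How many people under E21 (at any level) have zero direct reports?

The people in E21's organization with no one reporting to them are E12, E20. That is 2.

2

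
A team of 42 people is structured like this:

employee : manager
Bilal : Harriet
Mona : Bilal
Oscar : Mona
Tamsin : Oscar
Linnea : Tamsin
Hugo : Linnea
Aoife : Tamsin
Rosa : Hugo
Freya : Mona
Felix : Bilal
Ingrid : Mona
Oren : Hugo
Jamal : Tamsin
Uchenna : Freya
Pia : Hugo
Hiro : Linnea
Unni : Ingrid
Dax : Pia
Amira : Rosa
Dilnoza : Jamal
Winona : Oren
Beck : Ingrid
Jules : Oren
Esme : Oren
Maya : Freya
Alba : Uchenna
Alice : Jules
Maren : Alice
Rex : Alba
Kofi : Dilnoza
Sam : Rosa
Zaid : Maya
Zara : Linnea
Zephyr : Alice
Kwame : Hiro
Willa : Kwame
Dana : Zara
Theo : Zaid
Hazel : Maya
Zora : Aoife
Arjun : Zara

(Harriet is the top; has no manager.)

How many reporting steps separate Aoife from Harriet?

Chain from Aoife up to Harriet: Aoife → Tamsin → Oscar → Mona → Bilal → Harriet. That is 5 steps up, so Aoife is 5 levels below Harriet.

5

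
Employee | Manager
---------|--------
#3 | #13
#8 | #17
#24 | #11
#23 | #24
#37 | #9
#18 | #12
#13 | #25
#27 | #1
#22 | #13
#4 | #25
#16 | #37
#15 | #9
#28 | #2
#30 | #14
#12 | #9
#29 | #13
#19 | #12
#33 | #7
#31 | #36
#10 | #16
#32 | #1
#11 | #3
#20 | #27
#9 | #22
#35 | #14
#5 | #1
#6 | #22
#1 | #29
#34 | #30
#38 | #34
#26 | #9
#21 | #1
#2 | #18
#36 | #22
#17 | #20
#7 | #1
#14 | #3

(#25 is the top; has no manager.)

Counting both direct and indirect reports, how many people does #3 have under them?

8

#3 directly manages #14, #11. Under #14: #35, #30, #34, #38 (4). Under #11: #24, #23 (2). So #3's organization is 2 direct reports plus everyone under them: 5 + 3 = 8.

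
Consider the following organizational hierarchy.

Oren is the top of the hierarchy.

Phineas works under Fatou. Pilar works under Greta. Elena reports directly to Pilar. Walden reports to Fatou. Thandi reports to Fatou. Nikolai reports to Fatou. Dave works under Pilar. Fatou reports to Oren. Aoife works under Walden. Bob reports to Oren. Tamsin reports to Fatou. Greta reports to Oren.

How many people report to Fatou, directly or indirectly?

6

Fatou directly manages Tamsin, Walden, Thandi, Nikolai, Phineas. Tamsin has no reports. Under Walden: Aoife (1). Thandi has no reports. Nikolai has no reports. Phineas has no reports. So Fatou's organization is 5 direct reports plus everyone under them: 1 + 2 + 1 + 1 + 1 = 6.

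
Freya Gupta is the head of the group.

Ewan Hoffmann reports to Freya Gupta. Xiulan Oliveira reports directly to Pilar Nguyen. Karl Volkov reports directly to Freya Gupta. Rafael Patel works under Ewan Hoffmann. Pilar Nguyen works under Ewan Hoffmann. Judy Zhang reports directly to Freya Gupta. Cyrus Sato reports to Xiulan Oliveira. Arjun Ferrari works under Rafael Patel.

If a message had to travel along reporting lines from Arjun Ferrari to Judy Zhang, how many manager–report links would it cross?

4

Arjun Ferrari is 3 levels below Freya Gupta, and Judy Zhang is 1 level below Freya Gupta (their lowest common manager). The shortest path runs up from Arjun Ferrari to Freya Gupta and back down to Judy Zhang: 3 + 1 = 4 links.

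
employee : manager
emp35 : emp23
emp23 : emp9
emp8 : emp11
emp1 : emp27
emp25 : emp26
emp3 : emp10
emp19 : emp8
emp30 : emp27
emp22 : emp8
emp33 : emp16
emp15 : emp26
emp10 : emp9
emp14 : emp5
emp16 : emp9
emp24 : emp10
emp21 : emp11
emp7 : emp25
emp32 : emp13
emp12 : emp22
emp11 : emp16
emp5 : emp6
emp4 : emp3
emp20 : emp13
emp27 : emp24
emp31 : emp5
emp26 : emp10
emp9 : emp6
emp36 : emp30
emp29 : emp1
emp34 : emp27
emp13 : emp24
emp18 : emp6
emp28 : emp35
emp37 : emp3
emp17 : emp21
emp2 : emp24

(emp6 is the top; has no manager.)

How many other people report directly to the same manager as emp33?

1

emp33 reports to emp16. emp16's other direct reports are emp11 — 1 peer.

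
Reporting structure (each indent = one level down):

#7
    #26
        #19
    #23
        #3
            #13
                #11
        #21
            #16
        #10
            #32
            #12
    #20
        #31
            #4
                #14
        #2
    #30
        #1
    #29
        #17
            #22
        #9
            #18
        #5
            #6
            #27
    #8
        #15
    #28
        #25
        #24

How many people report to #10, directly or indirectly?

2

#10 directly manages #32, #12. #32 has no reports. #12 has no reports. So #10's organization is 2 direct reports plus everyone under them: 1 + 1 = 2.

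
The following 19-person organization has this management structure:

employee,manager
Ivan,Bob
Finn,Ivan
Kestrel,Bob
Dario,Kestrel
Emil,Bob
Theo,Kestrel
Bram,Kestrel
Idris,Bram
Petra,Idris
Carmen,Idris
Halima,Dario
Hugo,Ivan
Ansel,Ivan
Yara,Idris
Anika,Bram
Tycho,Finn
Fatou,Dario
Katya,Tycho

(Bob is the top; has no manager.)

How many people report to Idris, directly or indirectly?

3

Idris directly manages Petra, Carmen, Yara. Petra has no reports. Carmen has no reports. Yara has no reports. So Idris's organization is 3 direct reports plus everyone under them: 1 + 1 + 1 = 3.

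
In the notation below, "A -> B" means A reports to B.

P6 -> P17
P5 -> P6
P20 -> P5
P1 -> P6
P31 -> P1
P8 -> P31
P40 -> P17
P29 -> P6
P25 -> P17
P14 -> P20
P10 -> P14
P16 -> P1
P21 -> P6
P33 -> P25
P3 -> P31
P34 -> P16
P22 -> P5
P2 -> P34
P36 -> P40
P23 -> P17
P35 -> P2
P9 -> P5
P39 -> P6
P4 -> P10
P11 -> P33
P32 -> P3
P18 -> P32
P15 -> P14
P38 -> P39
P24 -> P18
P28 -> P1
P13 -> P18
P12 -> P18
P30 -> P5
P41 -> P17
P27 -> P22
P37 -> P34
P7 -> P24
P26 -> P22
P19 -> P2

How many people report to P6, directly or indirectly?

32

P6 directly manages P5, P1, P29, P21, P39. Under P5: P30, P9, P22, P26, P27, P20, P14, P15, P10, P4 (10). Under P1: P28, P16, P34, P37, P2, P19, P35, P31, P3, P32, P18, P12, P13, P24, P7, P8 (16). P29 has no reports. P21 has no reports. Under P39: P38 (1). So P6's organization is 5 direct reports plus everyone under them: 11 + 17 + 1 + 1 + 2 = 32.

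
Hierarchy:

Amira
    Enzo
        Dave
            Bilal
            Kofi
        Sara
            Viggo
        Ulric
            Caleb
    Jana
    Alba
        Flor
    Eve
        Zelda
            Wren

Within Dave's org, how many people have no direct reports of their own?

2

The people in Dave's organization with no one reporting to them are Kofi, Bilal. That is 2.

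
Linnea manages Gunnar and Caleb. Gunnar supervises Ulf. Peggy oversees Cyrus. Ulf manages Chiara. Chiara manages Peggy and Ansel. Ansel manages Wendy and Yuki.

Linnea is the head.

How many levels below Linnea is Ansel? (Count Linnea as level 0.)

4

Chain from Ansel up to Linnea: Ansel → Chiara → Ulf → Gunnar → Linnea. That is 4 steps up, so Ansel is 4 levels below Linnea.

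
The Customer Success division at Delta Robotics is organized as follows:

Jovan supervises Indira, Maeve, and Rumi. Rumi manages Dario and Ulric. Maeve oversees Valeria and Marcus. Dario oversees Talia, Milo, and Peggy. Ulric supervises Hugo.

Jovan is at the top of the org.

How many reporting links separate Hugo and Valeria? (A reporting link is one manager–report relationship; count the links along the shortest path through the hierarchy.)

5

Hugo is 3 levels below Jovan, and Valeria is 2 levels below Jovan (their lowest common manager). The shortest path runs up from Hugo to Jovan and back down to Valeria: 3 + 2 = 5 links.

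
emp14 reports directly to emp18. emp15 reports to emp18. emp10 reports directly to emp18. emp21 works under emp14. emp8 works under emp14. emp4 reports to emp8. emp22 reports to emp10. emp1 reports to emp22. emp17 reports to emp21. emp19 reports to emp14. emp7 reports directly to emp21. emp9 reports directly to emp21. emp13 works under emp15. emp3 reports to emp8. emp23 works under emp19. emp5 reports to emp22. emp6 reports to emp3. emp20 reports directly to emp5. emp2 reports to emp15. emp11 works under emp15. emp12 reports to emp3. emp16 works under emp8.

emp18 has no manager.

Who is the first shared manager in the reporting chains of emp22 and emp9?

emp22's chain of managers is emp10, emp18. emp9's chain of managers is emp21, emp14, emp18. The first manager that appears in both chains is emp18.

emp18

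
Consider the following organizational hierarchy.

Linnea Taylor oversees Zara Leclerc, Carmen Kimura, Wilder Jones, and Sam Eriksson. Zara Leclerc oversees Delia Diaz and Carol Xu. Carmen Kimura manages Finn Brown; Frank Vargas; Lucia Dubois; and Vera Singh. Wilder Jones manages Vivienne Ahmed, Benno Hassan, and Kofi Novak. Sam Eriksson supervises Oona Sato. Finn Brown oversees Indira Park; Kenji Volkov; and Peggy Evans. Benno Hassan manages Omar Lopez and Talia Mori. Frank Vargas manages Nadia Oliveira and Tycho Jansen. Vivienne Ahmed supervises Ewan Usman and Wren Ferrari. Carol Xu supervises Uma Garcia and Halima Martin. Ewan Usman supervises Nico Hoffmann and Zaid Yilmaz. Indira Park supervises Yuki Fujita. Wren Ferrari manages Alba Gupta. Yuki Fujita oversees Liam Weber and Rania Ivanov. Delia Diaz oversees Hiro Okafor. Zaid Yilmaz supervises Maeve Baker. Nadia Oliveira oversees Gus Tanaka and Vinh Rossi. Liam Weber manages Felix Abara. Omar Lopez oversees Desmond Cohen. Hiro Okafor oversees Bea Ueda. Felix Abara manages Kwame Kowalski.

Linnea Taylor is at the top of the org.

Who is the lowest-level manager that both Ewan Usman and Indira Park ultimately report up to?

Linnea Taylor

Ewan Usman's chain of managers is Vivienne Ahmed, Wilder Jones, Linnea Taylor. Indira Park's chain of managers is Finn Brown, Carmen Kimura, Linnea Taylor. The first manager that appears in both chains is Linnea Taylor.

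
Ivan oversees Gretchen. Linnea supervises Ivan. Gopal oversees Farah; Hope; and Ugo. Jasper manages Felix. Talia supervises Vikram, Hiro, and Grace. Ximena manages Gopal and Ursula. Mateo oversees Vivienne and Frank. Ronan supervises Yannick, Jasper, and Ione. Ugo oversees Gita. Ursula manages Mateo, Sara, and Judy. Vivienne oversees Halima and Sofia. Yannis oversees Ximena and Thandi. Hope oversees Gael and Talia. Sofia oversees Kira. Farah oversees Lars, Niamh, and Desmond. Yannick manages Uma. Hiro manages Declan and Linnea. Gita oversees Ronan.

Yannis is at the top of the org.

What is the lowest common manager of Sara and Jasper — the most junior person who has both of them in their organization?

Sara's chain of managers is Ursula, Ximena, Yannis. Jasper's chain of managers is Ronan, Gita, Ugo, Gopal, Ximena, Yannis. The first manager that appears in both chains is Ximena.

Ximena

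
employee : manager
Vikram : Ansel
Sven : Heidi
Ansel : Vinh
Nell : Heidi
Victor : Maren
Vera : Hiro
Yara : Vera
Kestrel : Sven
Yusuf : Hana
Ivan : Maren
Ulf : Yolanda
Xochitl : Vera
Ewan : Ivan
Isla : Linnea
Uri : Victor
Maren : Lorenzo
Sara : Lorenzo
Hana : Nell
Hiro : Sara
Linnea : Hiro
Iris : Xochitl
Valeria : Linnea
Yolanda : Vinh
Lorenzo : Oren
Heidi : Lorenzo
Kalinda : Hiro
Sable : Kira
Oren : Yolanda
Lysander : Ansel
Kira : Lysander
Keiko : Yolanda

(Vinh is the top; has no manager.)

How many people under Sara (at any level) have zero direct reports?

5

The people in Sara's organization with no one reporting to them are Kalinda, Valeria, Isla, Iris, Yara. That is 5.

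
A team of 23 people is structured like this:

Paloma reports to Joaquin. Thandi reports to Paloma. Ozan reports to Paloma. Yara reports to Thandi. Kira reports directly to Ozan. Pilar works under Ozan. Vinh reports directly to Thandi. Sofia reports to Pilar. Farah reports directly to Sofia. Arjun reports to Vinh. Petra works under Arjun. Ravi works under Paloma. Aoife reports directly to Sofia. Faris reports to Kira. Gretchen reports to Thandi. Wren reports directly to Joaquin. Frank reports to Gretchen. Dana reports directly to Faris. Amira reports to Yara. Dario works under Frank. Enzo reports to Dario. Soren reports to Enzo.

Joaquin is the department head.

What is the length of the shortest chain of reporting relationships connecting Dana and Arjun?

7

Dana is 4 levels below Paloma, and Arjun is 3 levels below Paloma (their lowest common manager). The shortest path runs up from Dana to Paloma and back down to Arjun: 4 + 3 = 7 links.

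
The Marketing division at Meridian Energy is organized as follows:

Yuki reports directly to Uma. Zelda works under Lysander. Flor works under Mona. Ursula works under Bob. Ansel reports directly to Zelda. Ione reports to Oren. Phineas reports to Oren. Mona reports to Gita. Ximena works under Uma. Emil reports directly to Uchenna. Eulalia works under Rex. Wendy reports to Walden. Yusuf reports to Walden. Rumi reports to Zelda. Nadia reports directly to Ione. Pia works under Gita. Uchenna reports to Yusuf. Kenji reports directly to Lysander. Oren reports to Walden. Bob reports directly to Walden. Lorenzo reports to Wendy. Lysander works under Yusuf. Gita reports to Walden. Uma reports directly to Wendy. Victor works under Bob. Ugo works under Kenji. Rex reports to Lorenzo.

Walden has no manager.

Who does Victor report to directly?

Bob

Victor reports directly to Bob.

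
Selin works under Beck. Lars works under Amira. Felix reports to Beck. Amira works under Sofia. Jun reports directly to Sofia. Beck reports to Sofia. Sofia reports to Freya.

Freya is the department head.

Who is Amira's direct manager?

Sofia

Amira reports directly to Sofia.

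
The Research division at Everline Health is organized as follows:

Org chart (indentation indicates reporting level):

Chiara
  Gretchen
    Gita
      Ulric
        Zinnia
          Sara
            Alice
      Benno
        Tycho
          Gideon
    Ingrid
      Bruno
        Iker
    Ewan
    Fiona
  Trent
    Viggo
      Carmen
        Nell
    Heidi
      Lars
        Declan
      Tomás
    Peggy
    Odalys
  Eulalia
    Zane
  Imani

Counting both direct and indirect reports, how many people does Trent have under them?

9

Trent directly manages Viggo, Heidi, Peggy, Odalys. Under Viggo: Carmen, Nell (2). Under Heidi: Tomás, Lars, Declan (3). Peggy has no reports. Odalys has no reports. So Trent's organization is 4 direct reports plus everyone under them: 3 + 4 + 1 + 1 = 9.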